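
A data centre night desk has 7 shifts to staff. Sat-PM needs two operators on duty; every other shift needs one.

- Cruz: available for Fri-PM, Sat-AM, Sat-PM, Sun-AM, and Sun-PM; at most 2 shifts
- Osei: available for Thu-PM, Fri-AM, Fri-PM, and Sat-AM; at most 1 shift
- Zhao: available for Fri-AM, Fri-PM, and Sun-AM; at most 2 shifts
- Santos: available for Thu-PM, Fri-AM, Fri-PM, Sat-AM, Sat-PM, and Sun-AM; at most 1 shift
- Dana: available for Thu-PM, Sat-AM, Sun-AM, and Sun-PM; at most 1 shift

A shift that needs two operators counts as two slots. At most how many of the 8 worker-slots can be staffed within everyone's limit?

Total capacity across all operators is 2+1+2+1+1 = 7, and 8 slots are needed, so at most 7 can be filled.
An assignment achieving 7: Thu-PM→Osei, Fri-AM→Zhao, Fri-PM→Zhao, Sat-AM→Dana, Sat-PM→Cruz+Santos, Sun-PM→Cruz.
Loads: Cruz 2/2, Osei 1/1, Zhao 2/2, Santos 1/1, Dana 1/1.

7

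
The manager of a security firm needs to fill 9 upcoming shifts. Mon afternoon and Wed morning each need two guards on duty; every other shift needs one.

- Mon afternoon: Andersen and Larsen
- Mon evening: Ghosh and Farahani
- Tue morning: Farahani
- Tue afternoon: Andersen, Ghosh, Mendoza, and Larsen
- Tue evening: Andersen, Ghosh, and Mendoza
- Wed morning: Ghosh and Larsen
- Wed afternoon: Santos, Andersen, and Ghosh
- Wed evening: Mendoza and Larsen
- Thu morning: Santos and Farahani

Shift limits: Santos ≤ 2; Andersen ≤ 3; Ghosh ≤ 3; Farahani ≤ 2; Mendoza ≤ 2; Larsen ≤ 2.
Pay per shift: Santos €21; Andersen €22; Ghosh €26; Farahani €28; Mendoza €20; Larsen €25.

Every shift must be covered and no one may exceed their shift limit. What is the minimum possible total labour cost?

€256

Mon afternoon can only be covered by Andersen and Larsen, so that assignment is forced.
Tue morning can only be covered by Farahani, so that assignment is forced.
Wed morning can only be covered by Ghosh and Larsen, so that assignment is forced.
Picking the cheapest available guard for each shift independently would cost €254, but that ignores the shift limits.
An optimal schedule: Mon afternoon→Andersen+Larsen, Mon evening→Ghosh, Tue morning→Farahani, Tue afternoon→Andersen, Tue evening→Mendoza, Wed morning→Larsen+Ghosh, Wed afternoon→Santos, Wed evening→Mendoza, Thu morning→Santos.
Total: 22 + 25 + 26 + 28 + 22 + 20 + 25 + 26 + 21 + 20 + 21 = €256.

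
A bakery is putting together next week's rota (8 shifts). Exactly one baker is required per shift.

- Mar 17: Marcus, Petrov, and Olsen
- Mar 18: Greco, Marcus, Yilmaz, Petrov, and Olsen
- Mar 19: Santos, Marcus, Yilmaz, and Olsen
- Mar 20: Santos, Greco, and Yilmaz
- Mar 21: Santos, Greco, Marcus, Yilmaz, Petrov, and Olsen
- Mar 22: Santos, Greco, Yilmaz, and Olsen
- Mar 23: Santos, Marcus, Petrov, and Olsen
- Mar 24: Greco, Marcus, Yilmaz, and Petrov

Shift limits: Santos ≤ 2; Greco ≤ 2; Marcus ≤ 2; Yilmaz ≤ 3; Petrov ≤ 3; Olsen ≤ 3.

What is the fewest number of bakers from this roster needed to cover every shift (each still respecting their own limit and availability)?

3

8 slots to fill and no one can take more than 3, so at least ⌈8/3⌉ = 3 bakers are needed.
Santos, Yilmaz, and Petrov alone can cover everything: Mar 17→Petrov, Mar 18→Yilmaz, Mar 19→Santos, Mar 20→Santos, Mar 21→Petrov, Mar 22→Yilmaz, Mar 23→Petrov, Mar 24→Yilmaz.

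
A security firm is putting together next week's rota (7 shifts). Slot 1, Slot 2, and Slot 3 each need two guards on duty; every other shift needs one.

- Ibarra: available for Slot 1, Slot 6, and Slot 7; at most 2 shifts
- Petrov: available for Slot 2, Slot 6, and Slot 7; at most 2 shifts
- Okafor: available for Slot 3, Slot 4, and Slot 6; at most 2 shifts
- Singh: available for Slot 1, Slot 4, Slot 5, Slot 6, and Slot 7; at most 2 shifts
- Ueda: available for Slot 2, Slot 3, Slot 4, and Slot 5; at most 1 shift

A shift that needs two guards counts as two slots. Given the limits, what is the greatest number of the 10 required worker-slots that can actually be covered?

Total capacity across all guards is 2+2+2+2+1 = 9, and 10 slots are needed, so at most 9 can be filled.
An assignment achieving 9: Slot 1→Ibarra+Singh, Slot 2→Petrov+Ueda, Slot 3→Okafor, Slot 4→Okafor, Slot 5→Singh, Slot 6→Petrov, Slot 7→Ibarra.
Loads: Ibarra 2/2, Petrov 2/2, Okafor 2/2, Singh 2/2, Ueda 1/1.

9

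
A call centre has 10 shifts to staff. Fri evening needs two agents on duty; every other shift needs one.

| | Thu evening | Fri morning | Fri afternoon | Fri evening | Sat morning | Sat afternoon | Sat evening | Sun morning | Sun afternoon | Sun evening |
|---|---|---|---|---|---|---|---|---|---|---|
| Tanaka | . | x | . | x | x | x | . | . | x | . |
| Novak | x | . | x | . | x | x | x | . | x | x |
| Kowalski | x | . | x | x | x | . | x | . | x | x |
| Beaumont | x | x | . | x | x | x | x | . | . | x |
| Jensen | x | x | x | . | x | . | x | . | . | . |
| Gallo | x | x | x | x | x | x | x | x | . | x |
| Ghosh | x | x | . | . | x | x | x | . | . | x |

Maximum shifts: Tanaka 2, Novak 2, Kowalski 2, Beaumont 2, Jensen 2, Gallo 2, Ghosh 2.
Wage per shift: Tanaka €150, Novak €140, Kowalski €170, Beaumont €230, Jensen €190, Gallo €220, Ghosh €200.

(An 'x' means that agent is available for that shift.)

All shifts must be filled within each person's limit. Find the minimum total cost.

Sun morning can only be covered by Gallo, so that assignment is forced.
Picking the cheapest available agent for each shift independently would cost €1670, but that ignores the shift limits.
An optimal schedule: Thu evening→Jensen, Fri morning→Tanaka, Fri afternoon→Novak, Fri evening→Tanaka+Kowalski, Sat morning→Ghosh, Sat afternoon→Ghosh, Sat evening→Jensen, Sun morning→Gallo, Sun afternoon→Novak, Sun evening→Kowalski.
Total: 190 + 150 + 140 + 150 + 170 + 200 + 200 + 190 + 220 + 140 + 170 = €1920.

€1920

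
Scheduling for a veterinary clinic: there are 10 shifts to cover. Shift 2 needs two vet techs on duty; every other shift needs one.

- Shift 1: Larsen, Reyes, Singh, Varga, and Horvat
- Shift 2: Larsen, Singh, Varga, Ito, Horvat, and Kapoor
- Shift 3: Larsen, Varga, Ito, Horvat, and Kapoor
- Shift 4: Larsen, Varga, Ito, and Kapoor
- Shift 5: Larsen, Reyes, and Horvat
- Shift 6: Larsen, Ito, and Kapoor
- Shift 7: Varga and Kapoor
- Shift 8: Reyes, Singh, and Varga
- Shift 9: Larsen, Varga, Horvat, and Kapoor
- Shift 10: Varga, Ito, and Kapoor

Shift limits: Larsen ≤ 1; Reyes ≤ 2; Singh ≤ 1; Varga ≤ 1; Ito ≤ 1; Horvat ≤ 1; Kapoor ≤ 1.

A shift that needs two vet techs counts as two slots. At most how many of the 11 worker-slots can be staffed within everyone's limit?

Total capacity across all vet techs is 1+2+1+1+1+1+1 = 8, and 11 slots are needed, so at most 8 can be filled.
An assignment achieving 8: Shift 1→Reyes, Shift 2→Singh, Shift 5→Larsen, Shift 6→Ito, Shift 7→Varga, Shift 8→Reyes, Shift 9→Horvat, Shift 10→Kapoor.
Loads: Larsen 1/1, Reyes 2/2, Singh 1/1, Varga 1/1, Ito 1/1, Horvat 1/1, Kapoor 1/1.

8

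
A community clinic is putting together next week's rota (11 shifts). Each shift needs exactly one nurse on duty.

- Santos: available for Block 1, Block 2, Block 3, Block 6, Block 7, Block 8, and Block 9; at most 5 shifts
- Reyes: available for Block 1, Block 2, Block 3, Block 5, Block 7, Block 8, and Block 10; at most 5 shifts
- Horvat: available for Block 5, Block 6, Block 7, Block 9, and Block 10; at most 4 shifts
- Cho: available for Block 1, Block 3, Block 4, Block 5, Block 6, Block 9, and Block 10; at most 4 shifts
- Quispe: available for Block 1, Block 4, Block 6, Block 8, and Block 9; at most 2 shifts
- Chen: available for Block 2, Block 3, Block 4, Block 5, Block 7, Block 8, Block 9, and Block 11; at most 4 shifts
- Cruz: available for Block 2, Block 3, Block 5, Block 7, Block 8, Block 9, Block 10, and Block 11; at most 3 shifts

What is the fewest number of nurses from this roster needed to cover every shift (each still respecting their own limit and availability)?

3

11 slots to fill and no one can take more than 5, so at least ⌈11/5⌉ = 3 nurses are needed.
Santos, Reyes, and Chen alone can cover everything: Block 1→Santos, Block 2→Santos, Block 3→Santos, Block 4→Chen, Block 5→Reyes, Block 6→Santos, Block 7→Reyes, Block 8→Reyes, Block 9→Santos, Block 10→Reyes, Block 11→Chen.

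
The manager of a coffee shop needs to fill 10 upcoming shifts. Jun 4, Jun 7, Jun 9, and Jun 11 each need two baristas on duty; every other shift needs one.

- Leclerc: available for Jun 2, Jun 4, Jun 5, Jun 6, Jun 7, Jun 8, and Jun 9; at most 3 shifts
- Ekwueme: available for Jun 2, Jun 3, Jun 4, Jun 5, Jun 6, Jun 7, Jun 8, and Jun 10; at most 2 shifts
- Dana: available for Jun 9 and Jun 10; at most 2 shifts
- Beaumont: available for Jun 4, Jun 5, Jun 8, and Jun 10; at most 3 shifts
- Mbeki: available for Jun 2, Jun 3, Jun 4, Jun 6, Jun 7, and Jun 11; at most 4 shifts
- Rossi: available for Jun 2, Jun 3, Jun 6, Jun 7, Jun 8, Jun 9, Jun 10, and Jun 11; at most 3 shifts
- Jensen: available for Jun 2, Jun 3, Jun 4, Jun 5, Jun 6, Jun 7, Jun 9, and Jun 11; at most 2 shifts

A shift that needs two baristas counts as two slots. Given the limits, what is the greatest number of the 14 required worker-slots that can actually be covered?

Total capacity across all baristas is 3+2+2+3+4+3+2 = 19, and 14 slots are needed, so at most 14 can be filled.
An assignment achieving 14: Jun 2→Mbeki, Jun 3→Ekwueme, Jun 4→Beaumont+Mbeki, Jun 5→Leclerc, Jun 6→Mbeki, Jun 7→Rossi+Jensen, Jun 8→Leclerc, Jun 9→Leclerc+Dana, Jun 10→Ekwueme, Jun 11→Mbeki+Rossi.
Loads: Leclerc 3/3, Ekwueme 2/2, Dana 1/2, Beaumont 1/3, Mbeki 4/4, Rossi 2/3, Jensen 1/2.

14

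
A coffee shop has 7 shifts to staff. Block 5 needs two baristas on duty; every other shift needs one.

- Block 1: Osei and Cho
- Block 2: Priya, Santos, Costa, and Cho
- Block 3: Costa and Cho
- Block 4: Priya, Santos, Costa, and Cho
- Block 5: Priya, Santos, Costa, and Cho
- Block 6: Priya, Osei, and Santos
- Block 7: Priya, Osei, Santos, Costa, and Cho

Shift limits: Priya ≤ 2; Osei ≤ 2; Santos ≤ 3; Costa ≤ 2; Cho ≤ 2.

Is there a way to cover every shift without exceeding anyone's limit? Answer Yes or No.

Yes

One valid schedule: Block 1→Osei, Block 2→Priya, Block 3→Costa, Block 4→Santos, Block 5→Santos+Costa, Block 6→Priya, Block 7→Osei.
Loads: Priya 2/2, Osei 2/2, Santos 2/3, Costa 2/2, Cho 0/2 — all within limits.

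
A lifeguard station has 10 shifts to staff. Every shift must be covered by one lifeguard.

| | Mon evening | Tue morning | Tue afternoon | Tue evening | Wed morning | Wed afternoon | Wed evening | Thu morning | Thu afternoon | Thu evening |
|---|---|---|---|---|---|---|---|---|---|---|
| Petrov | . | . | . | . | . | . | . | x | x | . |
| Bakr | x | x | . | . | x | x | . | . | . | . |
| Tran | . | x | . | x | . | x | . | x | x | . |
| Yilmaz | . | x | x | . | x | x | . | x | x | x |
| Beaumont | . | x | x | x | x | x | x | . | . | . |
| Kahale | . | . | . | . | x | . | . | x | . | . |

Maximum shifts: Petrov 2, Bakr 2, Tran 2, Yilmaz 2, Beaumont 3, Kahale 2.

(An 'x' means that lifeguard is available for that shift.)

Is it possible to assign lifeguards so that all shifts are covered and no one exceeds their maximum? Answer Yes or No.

Yes

Mon evening can only be covered by Bakr, so that assignment is forced.
Wed evening can only be covered by Beaumont, so that assignment is forced.
Thu evening can only be covered by Yilmaz, so that assignment is forced.
One valid schedule: Mon evening→Bakr, Tue morning→Bakr, Tue afternoon→Yilmaz, Tue evening→Tran, Wed morning→Beaumont, Wed afternoon→Tran, Wed evening→Beaumont, Thu morning→Petrov, Thu afternoon→Petrov, Thu evening→Yilmaz.
Loads: Petrov 2/2, Bakr 2/2, Tran 2/2, Yilmaz 2/2, Beaumont 2/3, Kahale 0/2 — all within limits.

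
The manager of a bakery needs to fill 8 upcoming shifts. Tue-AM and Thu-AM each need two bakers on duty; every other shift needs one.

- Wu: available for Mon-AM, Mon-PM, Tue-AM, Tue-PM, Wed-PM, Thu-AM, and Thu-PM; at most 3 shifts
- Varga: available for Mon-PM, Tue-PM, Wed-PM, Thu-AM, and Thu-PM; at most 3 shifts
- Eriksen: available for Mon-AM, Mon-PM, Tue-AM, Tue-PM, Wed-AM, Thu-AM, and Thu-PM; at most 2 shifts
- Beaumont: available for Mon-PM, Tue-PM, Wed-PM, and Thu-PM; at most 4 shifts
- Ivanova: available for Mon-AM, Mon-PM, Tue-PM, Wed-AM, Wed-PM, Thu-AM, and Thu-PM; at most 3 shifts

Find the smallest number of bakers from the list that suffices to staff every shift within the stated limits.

4

10 slots to fill and no one can take more than 4, so at least ⌈10/4⌉ = 3 bakers are needed.
No set of 3 bakers can cover every shift (each such set leaves at least one shift with no one available or exceeds a cap).
Wu, Varga, Eriksen, and Beaumont alone can cover everything: Mon-AM→Wu, Mon-PM→Varga, Tue-AM→Wu+Eriksen, Tue-PM→Beaumont, Wed-AM→Eriksen, Wed-PM→Varga, Thu-AM→Wu+Varga, Thu-PM→Beaumont.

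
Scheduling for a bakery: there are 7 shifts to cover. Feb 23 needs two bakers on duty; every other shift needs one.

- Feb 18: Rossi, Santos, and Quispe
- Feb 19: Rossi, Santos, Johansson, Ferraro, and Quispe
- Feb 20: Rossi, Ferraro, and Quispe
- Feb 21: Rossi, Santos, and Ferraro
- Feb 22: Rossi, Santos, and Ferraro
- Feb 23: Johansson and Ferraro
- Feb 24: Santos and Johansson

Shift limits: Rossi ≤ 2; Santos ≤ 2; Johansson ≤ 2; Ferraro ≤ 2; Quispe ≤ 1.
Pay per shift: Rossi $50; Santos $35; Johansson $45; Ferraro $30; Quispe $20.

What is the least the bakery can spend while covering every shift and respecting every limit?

Feb 23 can only be covered by Johansson and Ferraro, so that assignment is forced.
Picking the cheapest available baker for each shift independently would cost $230, but that ignores the shift limits.
An optimal schedule: Feb 18→Quispe, Feb 19→Johansson, Feb 20→Ferraro, Feb 21→Santos, Feb 22→Rossi, Feb 23→Ferraro+Johansson, Feb 24→Santos.
Total: 20 + 45 + 30 + 35 + 50 + 30 + 45 + 35 = $290.

$290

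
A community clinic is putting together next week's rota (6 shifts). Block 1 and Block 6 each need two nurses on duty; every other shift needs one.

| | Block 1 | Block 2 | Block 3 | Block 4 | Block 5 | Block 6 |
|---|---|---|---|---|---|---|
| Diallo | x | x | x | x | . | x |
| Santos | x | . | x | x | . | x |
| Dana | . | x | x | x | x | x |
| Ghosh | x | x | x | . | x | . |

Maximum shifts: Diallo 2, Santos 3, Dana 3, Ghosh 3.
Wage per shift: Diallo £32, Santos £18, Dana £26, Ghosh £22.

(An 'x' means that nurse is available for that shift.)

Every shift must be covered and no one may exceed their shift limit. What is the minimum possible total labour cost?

£172

Picking the cheapest available nurse for each shift independently would cost £164, but that ignores the shift limits.
An optimal schedule: Block 1→Santos+Ghosh, Block 2→Ghosh, Block 3→Dana, Block 4→Santos, Block 5→Ghosh, Block 6→Santos+Dana.
Total: 18 + 22 + 22 + 26 + 18 + 22 + 18 + 26 = £172.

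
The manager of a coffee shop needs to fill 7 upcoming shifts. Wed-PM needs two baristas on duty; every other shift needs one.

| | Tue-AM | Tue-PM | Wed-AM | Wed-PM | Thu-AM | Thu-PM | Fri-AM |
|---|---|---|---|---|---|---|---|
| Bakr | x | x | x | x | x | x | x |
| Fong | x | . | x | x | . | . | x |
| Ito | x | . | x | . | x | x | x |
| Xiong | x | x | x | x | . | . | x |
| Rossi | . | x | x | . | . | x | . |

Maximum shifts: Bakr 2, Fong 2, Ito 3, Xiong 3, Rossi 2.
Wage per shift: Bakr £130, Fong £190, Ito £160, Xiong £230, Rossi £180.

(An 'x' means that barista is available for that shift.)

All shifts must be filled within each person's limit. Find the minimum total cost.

Picking the cheapest available barista for each shift independently would cost £1100, but that ignores the shift limits.
An optimal schedule: Tue-AM→Ito, Tue-PM→Rossi, Wed-AM→Rossi, Wed-PM→Bakr+Fong, Thu-AM→Bakr, Thu-PM→Ito, Fri-AM→Ito.
Total: 160 + 180 + 180 + 130 + 190 + 130 + 160 + 160 = £1290.

£1290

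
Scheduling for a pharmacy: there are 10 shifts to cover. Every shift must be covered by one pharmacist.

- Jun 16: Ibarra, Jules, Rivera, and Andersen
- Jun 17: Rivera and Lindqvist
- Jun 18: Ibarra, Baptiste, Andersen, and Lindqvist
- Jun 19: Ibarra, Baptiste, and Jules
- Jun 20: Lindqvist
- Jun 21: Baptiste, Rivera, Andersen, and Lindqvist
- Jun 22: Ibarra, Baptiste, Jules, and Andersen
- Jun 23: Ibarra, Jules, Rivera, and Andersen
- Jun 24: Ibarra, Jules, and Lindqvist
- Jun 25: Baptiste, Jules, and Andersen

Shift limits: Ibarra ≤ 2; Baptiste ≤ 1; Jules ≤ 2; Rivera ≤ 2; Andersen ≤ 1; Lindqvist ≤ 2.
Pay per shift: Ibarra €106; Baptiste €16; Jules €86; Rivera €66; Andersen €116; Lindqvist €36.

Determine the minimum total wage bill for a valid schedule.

Jun 20 can only be covered by Lindqvist, so that assignment is forced.
Picking the cheapest available pharmacist for each shift independently would cost €320, but that ignores the shift limits.
An optimal schedule: Jun 16→Jules, Jun 17→Rivera, Jun 18→Andersen, Jun 19→Ibarra, Jun 20→Lindqvist, Jun 21→Lindqvist, Jun 22→Jules, Jun 23→Rivera, Jun 24→Ibarra, Jun 25→Baptiste.
Total: 86 + 66 + 116 + 106 + 36 + 36 + 86 + 66 + 106 + 16 = €720.

€720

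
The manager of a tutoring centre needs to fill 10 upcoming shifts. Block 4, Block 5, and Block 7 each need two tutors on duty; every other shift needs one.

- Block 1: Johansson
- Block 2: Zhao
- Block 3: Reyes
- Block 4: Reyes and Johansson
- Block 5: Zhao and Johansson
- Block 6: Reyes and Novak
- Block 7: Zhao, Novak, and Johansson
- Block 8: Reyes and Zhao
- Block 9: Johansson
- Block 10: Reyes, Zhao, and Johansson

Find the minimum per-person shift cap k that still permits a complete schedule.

4

With 4 tutors and 13 worker-slots to fill, someone must work at least ⌈13/4⌉ = 4 shifts, so k ≥ 4.
k = 4 works: Block 1→Johansson, Block 2→Zhao, Block 3→Reyes, Block 4→Reyes+Johansson, Block 5→Zhao+Johansson, Block 6→Reyes, Block 7→Zhao+Novak, Block 8→Reyes, Block 9→Johansson, Block 10→Zhao.
Loads: Reyes 4, Zhao 4, Novak 1, Johansson 4 — all ≤ 4.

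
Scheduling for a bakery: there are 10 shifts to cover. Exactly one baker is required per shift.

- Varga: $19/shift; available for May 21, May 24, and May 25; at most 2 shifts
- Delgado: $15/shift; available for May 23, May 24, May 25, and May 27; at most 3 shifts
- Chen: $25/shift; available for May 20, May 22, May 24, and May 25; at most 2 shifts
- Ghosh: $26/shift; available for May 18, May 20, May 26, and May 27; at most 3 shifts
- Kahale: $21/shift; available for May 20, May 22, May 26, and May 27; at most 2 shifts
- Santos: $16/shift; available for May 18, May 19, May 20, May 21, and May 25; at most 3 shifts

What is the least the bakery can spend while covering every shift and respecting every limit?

$173

May 19 can only be covered by Santos, so that assignment is forced.
May 23 can only be covered by Delgado, so that assignment is forced.
Picking the cheapest available baker for each shift independently would cost $166, but that ignores the shift limits.
An optimal schedule: May 18→Santos, May 19→Santos, May 20→Santos, May 21→Varga, May 22→Kahale, May 23→Delgado, May 24→Delgado, May 25→Varga, May 26→Kahale, May 27→Delgado.
Total: 16 + 16 + 16 + 19 + 21 + 15 + 15 + 19 + 21 + 15 = $173.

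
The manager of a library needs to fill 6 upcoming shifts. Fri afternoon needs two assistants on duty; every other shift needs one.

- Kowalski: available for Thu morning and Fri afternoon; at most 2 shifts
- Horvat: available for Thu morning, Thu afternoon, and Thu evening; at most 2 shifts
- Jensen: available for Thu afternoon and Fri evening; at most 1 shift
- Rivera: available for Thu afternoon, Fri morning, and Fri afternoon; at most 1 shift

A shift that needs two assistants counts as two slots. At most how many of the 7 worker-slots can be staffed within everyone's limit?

Total capacity across all assistants is 2+2+1+1 = 6, and 7 slots are needed, so at most 6 can be filled.
An assignment achieving 6: Thu morning→Kowalski, Thu afternoon→Horvat, Thu evening→Horvat, Fri morning→Rivera, Fri afternoon→Kowalski, Fri evening→Jensen.
Loads: Kowalski 2/2, Horvat 2/2, Jensen 1/1, Rivera 1/1.

6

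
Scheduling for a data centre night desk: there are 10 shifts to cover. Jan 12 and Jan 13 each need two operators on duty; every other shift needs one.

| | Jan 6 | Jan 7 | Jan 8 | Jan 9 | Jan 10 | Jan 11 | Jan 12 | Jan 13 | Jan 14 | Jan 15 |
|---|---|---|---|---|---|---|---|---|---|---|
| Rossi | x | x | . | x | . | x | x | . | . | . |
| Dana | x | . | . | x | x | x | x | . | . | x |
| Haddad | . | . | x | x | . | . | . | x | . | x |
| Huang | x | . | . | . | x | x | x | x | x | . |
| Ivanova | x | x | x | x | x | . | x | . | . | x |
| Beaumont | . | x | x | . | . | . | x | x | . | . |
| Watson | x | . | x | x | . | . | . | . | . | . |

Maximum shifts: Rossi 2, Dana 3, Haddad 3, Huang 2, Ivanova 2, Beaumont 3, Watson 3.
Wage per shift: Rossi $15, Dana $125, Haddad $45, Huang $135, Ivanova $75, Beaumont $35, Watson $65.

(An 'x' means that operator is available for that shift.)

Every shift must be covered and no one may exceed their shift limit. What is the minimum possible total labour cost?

$610

Jan 14 can only be covered by Huang, so that assignment is forced.
Picking the cheapest available operator for each shift independently would cost $480, but that ignores the shift limits.
An optimal schedule: Jan 6→Watson, Jan 7→Beaumont, Jan 8→Haddad, Jan 9→Watson, Jan 10→Ivanova, Jan 11→Rossi, Jan 12→Rossi+Beaumont, Jan 13→Beaumont+Haddad, Jan 14→Huang, Jan 15→Haddad.
Total: 65 + 35 + 45 + 65 + 75 + 15 + 15 + 35 + 35 + 45 + 135 + 45 = $610.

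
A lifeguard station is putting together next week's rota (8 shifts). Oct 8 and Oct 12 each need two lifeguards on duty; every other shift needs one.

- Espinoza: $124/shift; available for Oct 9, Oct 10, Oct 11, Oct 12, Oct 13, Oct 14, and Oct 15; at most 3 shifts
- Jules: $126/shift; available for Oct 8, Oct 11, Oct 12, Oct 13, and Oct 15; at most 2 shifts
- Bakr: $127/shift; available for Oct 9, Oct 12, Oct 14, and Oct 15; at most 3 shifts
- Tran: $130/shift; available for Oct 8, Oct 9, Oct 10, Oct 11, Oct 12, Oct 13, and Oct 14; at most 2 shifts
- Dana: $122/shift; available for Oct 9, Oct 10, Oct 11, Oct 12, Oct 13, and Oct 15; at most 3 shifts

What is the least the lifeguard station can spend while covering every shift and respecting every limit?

$1247

Oct 8 can only be covered by Jules and Tran, so that assignment is forced.
Picking the cheapest available lifeguard for each shift independently would cost $1236, but that ignores the shift limits.
An optimal schedule: Oct 8→Jules+Tran, Oct 9→Dana, Oct 10→Dana, Oct 11→Dana, Oct 12→Jules+Bakr, Oct 13→Espinoza, Oct 14→Espinoza, Oct 15→Espinoza.
Total: 126 + 130 + 122 + 122 + 122 + 126 + 127 + 124 + 124 + 124 = $1247.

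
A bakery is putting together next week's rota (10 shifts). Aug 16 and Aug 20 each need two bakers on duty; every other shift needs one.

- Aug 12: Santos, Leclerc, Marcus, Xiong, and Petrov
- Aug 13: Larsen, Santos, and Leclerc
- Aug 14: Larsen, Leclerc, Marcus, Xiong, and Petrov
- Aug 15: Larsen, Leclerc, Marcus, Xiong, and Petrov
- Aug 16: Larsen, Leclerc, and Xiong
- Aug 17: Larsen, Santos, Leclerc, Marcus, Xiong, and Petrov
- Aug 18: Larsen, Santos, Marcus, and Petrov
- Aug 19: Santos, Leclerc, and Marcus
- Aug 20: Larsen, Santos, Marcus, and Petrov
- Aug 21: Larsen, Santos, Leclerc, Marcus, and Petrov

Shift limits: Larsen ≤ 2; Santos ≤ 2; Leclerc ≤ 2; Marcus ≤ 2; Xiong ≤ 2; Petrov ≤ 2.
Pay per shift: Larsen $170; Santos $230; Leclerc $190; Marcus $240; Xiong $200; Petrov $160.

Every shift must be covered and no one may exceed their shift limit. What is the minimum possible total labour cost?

$2380

Picking the cheapest available baker for each shift independently would cost $2010, but that ignores the shift limits.
An optimal schedule: Aug 12→Leclerc, Aug 13→Larsen, Aug 14→Marcus, Aug 15→Xiong, Aug 16→Larsen+Leclerc, Aug 17→Xiong, Aug 18→Santos, Aug 19→Santos, Aug 20→Marcus+Petrov, Aug 21→Petrov.
Total: 190 + 170 + 240 + 200 + 170 + 190 + 200 + 230 + 230 + 240 + 160 + 160 = $2380.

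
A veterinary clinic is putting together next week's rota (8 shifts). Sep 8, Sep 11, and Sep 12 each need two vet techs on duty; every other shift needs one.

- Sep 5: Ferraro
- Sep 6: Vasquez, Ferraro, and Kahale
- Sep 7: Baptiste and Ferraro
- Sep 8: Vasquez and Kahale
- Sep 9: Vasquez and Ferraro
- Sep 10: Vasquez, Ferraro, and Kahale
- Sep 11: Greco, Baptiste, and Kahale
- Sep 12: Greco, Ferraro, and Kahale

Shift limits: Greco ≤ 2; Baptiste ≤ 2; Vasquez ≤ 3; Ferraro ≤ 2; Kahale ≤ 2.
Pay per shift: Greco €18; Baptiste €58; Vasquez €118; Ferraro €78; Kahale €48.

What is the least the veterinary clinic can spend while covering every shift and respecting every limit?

Sep 5 can only be covered by Ferraro, so that assignment is forced.
Sep 8 can only be covered by Vasquez and Kahale, so that assignment is forced.
Picking the cheapest available vet tech for each shift independently would cost €608, but that ignores the shift limits.
An optimal schedule: Sep 5→Ferraro, Sep 6→Vasquez, Sep 7→Baptiste, Sep 8→Vasquez+Kahale, Sep 9→Vasquez, Sep 10→Ferraro, Sep 11→Greco+Baptiste, Sep 12→Greco+Kahale.
Total: 78 + 118 + 58 + 118 + 48 + 118 + 78 + 18 + 58 + 18 + 48 = €758.

€758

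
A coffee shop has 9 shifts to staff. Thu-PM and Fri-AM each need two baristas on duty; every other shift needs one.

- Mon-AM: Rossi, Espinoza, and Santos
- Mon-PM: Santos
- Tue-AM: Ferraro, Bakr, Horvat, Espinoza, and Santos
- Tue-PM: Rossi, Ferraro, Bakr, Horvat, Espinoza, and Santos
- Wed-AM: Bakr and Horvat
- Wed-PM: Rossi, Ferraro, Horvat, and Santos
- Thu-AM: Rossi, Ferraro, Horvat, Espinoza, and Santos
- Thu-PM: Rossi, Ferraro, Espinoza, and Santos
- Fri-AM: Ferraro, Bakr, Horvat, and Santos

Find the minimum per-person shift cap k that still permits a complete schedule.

With 6 baristas and 11 worker-slots to fill, someone must work at least ⌈11/6⌉ = 2 shifts, so k ≥ 2.
k = 2 works: Mon-AM→Rossi, Mon-PM→Santos, Tue-AM→Ferraro, Tue-PM→Horvat, Wed-AM→Bakr, Wed-PM→Rossi, Thu-AM→Ferraro, Thu-PM→Espinoza+Santos, Fri-AM→Bakr+Horvat.
Loads: Rossi 2, Ferraro 2, Bakr 2, Horvat 2, Espinoza 1, Santos 2 — all ≤ 2.

2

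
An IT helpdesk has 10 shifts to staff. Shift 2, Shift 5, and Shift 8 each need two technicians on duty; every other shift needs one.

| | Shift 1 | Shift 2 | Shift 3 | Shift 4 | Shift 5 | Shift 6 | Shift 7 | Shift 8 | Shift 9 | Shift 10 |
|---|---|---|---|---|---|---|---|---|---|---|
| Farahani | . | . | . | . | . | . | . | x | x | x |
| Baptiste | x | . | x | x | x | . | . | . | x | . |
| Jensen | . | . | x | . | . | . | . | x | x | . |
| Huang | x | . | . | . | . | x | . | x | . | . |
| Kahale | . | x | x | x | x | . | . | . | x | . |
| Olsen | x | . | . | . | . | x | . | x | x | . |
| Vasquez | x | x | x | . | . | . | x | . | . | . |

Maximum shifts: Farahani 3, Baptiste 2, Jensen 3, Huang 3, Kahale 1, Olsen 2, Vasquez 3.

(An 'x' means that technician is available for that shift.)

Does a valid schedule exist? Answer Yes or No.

No

Total capacity is 17 and 13 slots are needed, so capacity alone doesn't rule it out.
Shifts {Shift 2, Shift 5} need 4 worker-slots in total, but the technicians available for any of those shifts (Baptiste, Kahale, and Vasquez) can supply at most 3 among them. So no valid schedule exists.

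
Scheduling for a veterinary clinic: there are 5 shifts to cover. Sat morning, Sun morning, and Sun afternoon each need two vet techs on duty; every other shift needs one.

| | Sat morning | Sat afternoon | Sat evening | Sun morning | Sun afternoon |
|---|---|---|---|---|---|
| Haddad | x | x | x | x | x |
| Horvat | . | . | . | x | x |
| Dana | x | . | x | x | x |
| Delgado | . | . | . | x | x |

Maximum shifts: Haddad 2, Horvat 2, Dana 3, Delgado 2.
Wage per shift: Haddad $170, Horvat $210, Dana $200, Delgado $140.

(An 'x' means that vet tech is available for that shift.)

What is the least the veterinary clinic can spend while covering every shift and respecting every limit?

$1430

Sat morning can only be covered by Haddad and Dana, so that assignment is forced.
Sat afternoon can only be covered by Haddad, so that assignment is forced.
Picking the cheapest available vet tech for each shift independently would cost $1330, but that ignores the shift limits.
An optimal schedule: Sat morning→Haddad+Dana, Sat afternoon→Haddad, Sat evening→Dana, Sun morning→Delgado+Dana, Sun afternoon→Delgado+Horvat.
Total: 170 + 200 + 170 + 200 + 140 + 200 + 140 + 210 = $1430.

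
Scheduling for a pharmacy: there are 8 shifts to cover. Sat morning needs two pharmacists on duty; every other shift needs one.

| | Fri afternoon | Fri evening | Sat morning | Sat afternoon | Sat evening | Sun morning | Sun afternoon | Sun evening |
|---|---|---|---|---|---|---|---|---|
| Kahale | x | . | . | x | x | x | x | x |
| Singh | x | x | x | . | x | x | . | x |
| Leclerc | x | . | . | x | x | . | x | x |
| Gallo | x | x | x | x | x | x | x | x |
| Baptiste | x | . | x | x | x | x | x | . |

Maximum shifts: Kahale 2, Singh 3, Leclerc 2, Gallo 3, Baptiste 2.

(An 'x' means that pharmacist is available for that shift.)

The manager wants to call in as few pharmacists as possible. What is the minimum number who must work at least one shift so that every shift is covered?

4

9 slots to fill and no one can take more than 3, so at least ⌈9/3⌉ = 3 pharmacists are needed.
Any 3 pharmacists together have capacity at most 3+3+2 = 8 < 9 slots, so 3 can never suffice.
Kahale, Singh, Leclerc, and Gallo alone can cover everything: Fri afternoon→Singh, Fri evening→Singh, Sat morning→Singh+Gallo, Sat afternoon→Kahale, Sat evening→Leclerc, Sun morning→Kahale, Sun afternoon→Leclerc, Sun evening→Gallo.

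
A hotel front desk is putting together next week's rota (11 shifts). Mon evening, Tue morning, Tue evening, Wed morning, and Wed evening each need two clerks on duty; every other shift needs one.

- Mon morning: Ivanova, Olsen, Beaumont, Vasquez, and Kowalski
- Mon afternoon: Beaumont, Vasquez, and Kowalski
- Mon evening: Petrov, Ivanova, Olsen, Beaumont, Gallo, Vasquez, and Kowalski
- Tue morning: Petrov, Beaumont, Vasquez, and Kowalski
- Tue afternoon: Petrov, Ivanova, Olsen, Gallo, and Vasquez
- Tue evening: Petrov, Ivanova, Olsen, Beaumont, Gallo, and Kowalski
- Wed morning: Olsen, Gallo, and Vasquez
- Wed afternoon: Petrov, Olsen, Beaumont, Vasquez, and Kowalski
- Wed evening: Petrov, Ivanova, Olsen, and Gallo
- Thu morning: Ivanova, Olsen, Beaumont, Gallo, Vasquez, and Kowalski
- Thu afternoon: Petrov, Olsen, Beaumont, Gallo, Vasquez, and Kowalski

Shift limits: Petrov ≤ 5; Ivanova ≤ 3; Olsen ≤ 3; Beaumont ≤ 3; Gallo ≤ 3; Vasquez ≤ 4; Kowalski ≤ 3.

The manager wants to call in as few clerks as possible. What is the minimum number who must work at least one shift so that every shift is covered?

16 slots to fill and no one can take more than 5, so at least ⌈16/5⌉ = 4 clerks are needed.
Any 4 clerks together have capacity at most 5+4+3+3 = 15 < 16 slots, so 4 can never suffice.
Petrov, Ivanova, Olsen, Beaumont, and Gallo alone can cover everything: Mon morning→Ivanova, Mon afternoon→Beaumont, Mon evening→Olsen+Beaumont, Tue morning→Petrov+Beaumont, Tue afternoon→Petrov, Tue evening→Olsen+Gallo, Wed morning→Olsen+Gallo, Wed afternoon→Petrov, Wed evening→Petrov+Ivanova, Thu morning→Ivanova, Thu afternoon→Petrov.

5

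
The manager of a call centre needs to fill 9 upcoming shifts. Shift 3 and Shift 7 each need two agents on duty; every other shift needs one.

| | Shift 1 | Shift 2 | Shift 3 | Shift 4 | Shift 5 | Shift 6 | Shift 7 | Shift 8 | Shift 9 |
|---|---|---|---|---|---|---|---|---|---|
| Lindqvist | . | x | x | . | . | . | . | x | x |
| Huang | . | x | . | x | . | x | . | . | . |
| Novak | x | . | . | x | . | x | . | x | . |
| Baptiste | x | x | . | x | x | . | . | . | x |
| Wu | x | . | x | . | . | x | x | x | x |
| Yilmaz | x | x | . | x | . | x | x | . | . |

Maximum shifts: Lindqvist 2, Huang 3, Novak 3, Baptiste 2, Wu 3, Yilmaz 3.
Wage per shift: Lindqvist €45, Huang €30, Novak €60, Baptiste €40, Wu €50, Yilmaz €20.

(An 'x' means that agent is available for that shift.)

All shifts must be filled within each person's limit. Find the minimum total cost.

Shift 3 can only be covered by Lindqvist and Wu, so that assignment is forced.
Shift 5 can only be covered by Baptiste, so that assignment is forced.
Shift 7 can only be covered by Wu and Yilmaz, so that assignment is forced.
Picking the cheapest available agent for each shift independently would cost €370, but that ignores the shift limits.
An optimal schedule: Shift 1→Yilmaz, Shift 2→Yilmaz, Shift 3→Lindqvist+Wu, Shift 4→Huang, Shift 5→Baptiste, Shift 6→Huang, Shift 7→Yilmaz+Wu, Shift 8→Lindqvist, Shift 9→Baptiste.
Total: 20 + 20 + 45 + 50 + 30 + 40 + 30 + 20 + 50 + 45 + 40 = €390.

€390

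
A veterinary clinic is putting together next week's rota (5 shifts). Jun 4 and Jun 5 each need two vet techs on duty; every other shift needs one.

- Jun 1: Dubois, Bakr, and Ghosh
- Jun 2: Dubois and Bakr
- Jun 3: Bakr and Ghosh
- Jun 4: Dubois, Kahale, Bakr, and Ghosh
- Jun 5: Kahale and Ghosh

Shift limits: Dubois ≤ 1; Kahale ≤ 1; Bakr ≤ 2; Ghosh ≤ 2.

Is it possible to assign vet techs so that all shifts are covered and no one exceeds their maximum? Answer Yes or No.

Shifts {Jun 1, Jun 2, Jun 3, Jun 4, Jun 5} need 7 worker-slots in total, but the vet techs available for any of those shifts (Dubois, Kahale, Bakr, and Ghosh) can supply at most 6 among them. So no valid schedule exists.

No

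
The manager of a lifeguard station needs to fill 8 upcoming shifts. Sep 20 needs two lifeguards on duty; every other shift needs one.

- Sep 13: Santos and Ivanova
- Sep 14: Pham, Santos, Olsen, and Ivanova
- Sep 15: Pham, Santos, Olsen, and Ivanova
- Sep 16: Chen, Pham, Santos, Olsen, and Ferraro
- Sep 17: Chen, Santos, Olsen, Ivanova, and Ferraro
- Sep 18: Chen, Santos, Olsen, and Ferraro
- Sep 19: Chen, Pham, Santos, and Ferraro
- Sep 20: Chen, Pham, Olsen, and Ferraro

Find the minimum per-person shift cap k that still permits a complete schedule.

With 6 lifeguards and 9 worker-slots to fill, someone must work at least ⌈9/6⌉ = 2 shifts, so k ≥ 2.
k = 2 works: Sep 13→Santos, Sep 14→Pham, Sep 15→Pham, Sep 16→Santos, Sep 17→Olsen, Sep 18→Chen, Sep 19→Chen, Sep 20→Olsen+Ferraro.
Loads: Chen 2, Pham 2, Santos 2, Olsen 2, Ivanova 0, Ferraro 1 — all ≤ 2.

2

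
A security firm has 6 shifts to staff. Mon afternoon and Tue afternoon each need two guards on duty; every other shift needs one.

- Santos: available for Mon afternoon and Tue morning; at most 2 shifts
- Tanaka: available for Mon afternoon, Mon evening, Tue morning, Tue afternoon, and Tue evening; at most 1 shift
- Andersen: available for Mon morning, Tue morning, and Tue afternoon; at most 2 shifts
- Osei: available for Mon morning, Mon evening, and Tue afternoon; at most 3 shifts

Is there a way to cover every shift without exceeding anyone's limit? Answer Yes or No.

Total capacity is 8 and 8 slots are needed, so capacity alone doesn't rule it out.
Shifts {Mon afternoon, Tue evening} need 3 worker-slots in total, but the guards available for any of those shifts (Santos and Tanaka) can supply at most 2 among them. So no valid schedule exists.

No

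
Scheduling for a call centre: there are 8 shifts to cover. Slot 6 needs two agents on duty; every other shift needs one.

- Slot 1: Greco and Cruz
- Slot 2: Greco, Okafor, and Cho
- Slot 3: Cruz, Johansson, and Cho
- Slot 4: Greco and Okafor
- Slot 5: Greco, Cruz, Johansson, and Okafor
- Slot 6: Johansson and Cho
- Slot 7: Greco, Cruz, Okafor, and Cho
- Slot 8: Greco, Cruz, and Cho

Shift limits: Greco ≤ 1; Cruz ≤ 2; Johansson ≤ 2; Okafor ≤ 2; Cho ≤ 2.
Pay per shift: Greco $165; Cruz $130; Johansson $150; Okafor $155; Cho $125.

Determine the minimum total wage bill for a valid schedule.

Slot 6 can only be covered by Johansson and Cho, so that assignment is forced.
Picking the cheapest available agent for each shift independently would cost $1190, but that ignores the shift limits.
An optimal schedule: Slot 1→Greco, Slot 2→Okafor, Slot 3→Cruz, Slot 4→Okafor, Slot 5→Johansson, Slot 6→Johansson+Cho, Slot 7→Cho, Slot 8→Cruz.
Total: 165 + 155 + 130 + 155 + 150 + 150 + 125 + 125 + 130 = $1285.

$1285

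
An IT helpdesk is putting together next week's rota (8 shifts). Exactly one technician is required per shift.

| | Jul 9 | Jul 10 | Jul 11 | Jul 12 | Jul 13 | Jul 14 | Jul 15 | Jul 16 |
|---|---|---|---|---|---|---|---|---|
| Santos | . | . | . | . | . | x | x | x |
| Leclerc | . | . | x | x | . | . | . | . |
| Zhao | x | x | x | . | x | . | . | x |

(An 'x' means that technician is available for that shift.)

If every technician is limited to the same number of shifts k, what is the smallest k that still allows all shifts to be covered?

3

With 3 technicians and 8 worker-slots to fill, someone must work at least ⌈8/3⌉ = 3 shifts, so k ≥ 3.
k = 3 works: Jul 9→Zhao, Jul 10→Zhao, Jul 11→Leclerc, Jul 12→Leclerc, Jul 13→Zhao, Jul 14→Santos, Jul 15→Santos, Jul 16→Santos.
Loads: Santos 3, Leclerc 2, Zhao 3 — all ≤ 3.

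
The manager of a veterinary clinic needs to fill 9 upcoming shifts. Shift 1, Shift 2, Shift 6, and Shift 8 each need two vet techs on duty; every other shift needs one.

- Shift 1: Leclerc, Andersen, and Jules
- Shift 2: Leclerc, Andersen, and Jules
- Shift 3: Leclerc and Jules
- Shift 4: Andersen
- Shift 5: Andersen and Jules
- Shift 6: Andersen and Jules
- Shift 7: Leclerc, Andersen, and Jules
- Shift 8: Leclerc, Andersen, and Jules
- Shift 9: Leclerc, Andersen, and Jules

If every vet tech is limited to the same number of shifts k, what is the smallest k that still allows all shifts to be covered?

5

With 3 vet techs and 13 worker-slots to fill, someone must work at least ⌈13/3⌉ = 5 shifts, so k ≥ 5.
k = 5 works: Shift 1→Leclerc+Andersen, Shift 2→Leclerc+Andersen, Shift 3→Leclerc, Shift 4→Andersen, Shift 5→Andersen, Shift 6→Andersen+Jules, Shift 7→Leclerc, Shift 8→Leclerc+Jules, Shift 9→Jules.
Loads: Leclerc 5, Andersen 5, Jules 3 — all ≤ 5.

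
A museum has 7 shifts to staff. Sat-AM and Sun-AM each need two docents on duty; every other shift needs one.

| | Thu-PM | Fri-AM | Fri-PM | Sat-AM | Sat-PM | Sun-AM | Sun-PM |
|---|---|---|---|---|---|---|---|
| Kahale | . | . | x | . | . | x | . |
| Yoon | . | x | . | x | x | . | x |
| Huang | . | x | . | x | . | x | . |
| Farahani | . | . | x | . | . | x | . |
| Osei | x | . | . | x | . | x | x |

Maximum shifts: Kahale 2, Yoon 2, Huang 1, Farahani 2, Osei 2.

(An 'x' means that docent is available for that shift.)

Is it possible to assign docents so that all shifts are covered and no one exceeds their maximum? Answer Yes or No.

No

Total capacity is 9 and 9 slots are needed, so capacity alone doesn't rule it out.
Shifts {Thu-PM, Fri-AM, Sat-AM, Sat-PM, Sun-PM} need 6 worker-slots in total, but the docents available for any of those shifts (Yoon, Huang, and Osei) can supply at most 5 among them. So no valid schedule exists.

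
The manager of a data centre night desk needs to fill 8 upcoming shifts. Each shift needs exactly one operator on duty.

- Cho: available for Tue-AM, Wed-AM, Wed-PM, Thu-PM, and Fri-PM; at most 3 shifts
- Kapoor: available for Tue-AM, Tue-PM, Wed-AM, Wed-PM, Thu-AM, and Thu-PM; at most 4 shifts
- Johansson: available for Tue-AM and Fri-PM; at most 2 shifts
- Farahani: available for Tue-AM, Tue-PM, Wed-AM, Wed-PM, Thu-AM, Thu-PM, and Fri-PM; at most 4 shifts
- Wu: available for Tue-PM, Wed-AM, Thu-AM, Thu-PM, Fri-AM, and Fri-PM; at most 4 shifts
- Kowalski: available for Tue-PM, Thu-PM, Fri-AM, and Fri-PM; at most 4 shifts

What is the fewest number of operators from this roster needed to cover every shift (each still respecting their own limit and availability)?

8 slots to fill and no one can take more than 4, so at least ⌈8/4⌉ = 2 operators are needed.
Kapoor and Wu alone can cover everything: Tue-AM→Kapoor, Tue-PM→Kapoor, Wed-AM→Kapoor, Wed-PM→Kapoor, Thu-AM→Wu, Thu-PM→Wu, Fri-AM→Wu, Fri-PM→Wu.

2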